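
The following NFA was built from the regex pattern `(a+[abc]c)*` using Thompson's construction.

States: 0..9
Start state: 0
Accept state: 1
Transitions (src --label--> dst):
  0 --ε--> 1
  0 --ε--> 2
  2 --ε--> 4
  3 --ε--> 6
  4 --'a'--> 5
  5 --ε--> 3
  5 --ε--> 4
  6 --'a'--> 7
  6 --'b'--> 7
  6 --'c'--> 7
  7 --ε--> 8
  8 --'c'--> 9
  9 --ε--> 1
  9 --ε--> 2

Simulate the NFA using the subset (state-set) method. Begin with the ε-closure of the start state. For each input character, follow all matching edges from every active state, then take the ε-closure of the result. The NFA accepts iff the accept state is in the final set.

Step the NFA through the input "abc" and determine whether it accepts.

Answer: ACCEPT

Trace:
initial (ε-close {0}): {0,1,2,4}
'a' @ 1: {3,4,5,6}
'b' @ 2: {7,8}
'c' @ 3: {1,2,4,9}  ✓accept
final: {1,2,4,9}; accept 1 in set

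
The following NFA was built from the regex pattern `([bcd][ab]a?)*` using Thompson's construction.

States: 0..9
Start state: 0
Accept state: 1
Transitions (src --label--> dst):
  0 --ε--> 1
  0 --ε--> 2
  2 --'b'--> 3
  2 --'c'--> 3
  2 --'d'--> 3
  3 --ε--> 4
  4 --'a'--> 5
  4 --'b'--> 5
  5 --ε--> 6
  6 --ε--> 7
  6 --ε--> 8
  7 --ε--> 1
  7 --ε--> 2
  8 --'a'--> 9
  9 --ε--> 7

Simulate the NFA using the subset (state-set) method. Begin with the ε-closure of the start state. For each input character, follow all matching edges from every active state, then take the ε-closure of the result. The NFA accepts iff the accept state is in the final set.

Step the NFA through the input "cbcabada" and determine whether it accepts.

start: ε-closure({0}) = {0,1,2}
'c' @ 1: {3,4}
'b' @ 2: {1,2,5,6,7,8}  (accept∈set)
'c' @ 3: {3,4}
'a' @ 4: {1,2,5,6,7,8}  (accept∈set)
'b' @ 5: {3,4}
'a' @ 6: {1,2,5,6,7,8}  (accept∈set)
'd' @ 7: {3,4}
'a' @ 8: {1,2,5,6,7,8}  (accept∈set)
final: {1,2,5,6,7,8}; accept 1 in set

Answer: ACCEPT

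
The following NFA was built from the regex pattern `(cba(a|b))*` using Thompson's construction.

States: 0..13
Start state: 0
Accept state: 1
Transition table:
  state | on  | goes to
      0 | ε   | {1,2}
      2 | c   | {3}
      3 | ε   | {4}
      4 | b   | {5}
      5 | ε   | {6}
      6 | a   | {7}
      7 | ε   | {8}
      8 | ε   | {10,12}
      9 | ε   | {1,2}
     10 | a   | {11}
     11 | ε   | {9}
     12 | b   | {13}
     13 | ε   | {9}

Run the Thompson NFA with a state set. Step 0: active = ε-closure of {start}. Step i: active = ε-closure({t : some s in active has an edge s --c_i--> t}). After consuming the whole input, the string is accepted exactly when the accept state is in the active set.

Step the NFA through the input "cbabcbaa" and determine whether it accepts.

Answer: ACCEPT

Derivation:
S₀ = ε-closure({0}) = {0,1,2}
'c' @ 1: {3,4}
'b' @ 2: {5,6}
'a' @ 3: {7,8,10,12}
'b' @ 4: {1,2,9,13}  ✓accept
'c' @ 5: {3,4}
'b' @ 6: {5,6}
'a' @ 7: {7,8,10,12}
'a' @ 8: {1,2,9,11}  ✓accept
after full input: {1,2,9,11}  (accept=1 in)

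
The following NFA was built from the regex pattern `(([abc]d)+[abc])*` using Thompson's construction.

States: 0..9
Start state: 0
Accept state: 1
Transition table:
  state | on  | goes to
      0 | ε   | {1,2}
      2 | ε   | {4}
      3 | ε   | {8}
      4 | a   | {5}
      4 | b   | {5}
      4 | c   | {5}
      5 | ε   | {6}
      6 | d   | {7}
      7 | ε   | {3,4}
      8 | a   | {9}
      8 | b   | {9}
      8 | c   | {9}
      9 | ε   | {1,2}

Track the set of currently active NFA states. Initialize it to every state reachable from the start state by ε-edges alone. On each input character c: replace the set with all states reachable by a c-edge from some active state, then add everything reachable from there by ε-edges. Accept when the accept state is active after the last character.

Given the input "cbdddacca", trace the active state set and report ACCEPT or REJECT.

Answer: REJECT

Trace:
S₀ = ε-closure({0}) = {0,1,2,4}
'c' @ 1: {5,6}
'b' @ 2: {}  — no active states
rest 'dddacca' ignored (set empty)
after full input: {}  (accept=1 not in)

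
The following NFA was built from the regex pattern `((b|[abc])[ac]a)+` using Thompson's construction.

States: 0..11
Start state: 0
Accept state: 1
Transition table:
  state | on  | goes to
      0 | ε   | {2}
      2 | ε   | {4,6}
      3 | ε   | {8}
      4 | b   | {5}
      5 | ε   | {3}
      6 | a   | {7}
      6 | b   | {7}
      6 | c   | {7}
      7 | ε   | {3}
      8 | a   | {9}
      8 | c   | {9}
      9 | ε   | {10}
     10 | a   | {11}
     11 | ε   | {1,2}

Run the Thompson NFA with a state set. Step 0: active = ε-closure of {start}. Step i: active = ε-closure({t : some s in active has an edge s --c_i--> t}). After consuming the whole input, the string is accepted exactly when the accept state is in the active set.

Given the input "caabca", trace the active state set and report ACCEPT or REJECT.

Answer: ACCEPT

Steps:
start: ε-closure({0}) = {0,2,4,6}
'c' @ 1: {3,7,8}
'a' @ 2: {9,10}
'a' @ 3: {1,2,4,6,11}  ✓accept
'b' @ 4: {3,5,7,8}
'c' @ 5: {9,10}
'a' @ 6: {1,2,4,6,11}  ✓accept
after full input: {1,2,4,6,11}  (accept=1 in)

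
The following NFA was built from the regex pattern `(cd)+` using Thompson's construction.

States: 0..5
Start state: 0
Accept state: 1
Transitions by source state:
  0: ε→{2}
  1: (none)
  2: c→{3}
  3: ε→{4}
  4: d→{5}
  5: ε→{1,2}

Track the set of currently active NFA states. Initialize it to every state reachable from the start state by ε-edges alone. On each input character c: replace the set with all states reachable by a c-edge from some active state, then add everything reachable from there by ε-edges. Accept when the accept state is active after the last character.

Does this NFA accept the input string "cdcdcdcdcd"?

Answer: ACCEPT

Derivation:
initial (ε-close {0}): {0,2}
'c' @ 1: {3,4}
'd' @ 2: {1,2,5}  [accepting]
'c' @ 3: {3,4}
'd' @ 4: {1,2,5}  [accepting]
'c' @ 5: {3,4}
'd' @ 6: {1,2,5}  [accepting]
'c' @ 7: {3,4}
'd' @ 8: {1,2,5}  [accepting]
'c' @ 9: {3,4}
'd' @ 10: {1,2,5}  [accepting]
after full input: {1,2,5}  (accept=1 in)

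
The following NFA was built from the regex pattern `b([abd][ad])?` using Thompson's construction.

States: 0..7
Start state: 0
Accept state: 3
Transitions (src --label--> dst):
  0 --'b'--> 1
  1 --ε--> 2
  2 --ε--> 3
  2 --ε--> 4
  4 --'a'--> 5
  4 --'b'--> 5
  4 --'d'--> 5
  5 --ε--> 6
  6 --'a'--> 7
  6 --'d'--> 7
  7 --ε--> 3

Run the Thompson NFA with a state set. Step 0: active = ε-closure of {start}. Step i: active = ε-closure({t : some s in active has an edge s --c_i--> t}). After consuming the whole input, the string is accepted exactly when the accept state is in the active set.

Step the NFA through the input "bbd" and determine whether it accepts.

initial (ε-close {0}): {0}
'b' @ 1: {1,2,3,4}  ✓accept
'b' @ 2: {5,6}
'd' @ 3: {3,7}  ✓accept
end set {3,7} — state 3 in

Answer: ACCEPT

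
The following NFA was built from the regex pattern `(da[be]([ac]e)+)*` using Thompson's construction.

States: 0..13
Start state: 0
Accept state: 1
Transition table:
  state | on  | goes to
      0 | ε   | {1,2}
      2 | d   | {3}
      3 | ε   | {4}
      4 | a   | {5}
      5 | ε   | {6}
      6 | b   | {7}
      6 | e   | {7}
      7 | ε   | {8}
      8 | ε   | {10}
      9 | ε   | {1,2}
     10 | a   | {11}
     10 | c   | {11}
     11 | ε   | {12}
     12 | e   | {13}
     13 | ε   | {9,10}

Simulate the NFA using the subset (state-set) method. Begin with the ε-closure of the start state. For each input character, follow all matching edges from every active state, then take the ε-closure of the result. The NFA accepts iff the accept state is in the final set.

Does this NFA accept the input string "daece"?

Answer: ACCEPT

Steps:
S₀ = ε-closure({0}) = {0,1,2}
'd' @ 1: {3,4}
'a' @ 2: {5,6}
'e' @ 3: {7,8,10}
'c' @ 4: {11,12}
'e' @ 5: {1,2,9,10,13}  ✓accept
final: {1,2,9,10,13}; accept 1 in set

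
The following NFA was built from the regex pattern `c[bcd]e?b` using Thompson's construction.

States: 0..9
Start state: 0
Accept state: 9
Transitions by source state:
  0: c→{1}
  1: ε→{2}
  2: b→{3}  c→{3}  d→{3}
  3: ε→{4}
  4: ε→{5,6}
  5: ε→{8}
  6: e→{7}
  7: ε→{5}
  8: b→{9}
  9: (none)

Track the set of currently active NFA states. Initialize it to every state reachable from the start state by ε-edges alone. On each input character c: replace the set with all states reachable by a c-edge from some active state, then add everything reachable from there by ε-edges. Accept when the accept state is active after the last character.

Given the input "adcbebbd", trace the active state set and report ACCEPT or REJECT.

Answer: REJECT

Derivation:
start: ε-closure({0}) = {0}
'a' @ 1: {}  — dead — no transitions
rest 'dcbebbd' ignored (set empty)
end set {} — state 9 not in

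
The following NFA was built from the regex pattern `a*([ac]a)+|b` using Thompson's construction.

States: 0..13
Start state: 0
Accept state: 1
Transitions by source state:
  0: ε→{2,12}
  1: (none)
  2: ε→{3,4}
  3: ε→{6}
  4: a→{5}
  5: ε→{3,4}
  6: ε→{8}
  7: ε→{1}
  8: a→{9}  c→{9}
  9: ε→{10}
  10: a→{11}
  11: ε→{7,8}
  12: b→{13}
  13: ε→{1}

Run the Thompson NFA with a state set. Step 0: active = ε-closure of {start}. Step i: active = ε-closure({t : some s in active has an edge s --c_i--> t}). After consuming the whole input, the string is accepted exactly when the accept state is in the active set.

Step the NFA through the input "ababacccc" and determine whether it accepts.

start: ε-closure({0}) = {0,2,3,4,6,8,12}
'a' @ 1: {3,4,5,6,8,9,10}
'b' @ 2: {}  — state set empty
rest 'abacccc' ignored (set empty)
end set {} — state 1 not in

Answer: REJECT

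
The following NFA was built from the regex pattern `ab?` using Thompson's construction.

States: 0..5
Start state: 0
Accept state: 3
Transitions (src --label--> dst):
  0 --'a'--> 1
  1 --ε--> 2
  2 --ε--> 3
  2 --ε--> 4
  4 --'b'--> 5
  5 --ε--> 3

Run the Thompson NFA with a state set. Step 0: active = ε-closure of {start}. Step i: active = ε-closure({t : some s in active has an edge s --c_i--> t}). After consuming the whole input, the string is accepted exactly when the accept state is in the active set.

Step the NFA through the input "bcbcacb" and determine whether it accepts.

start: ε-closure({0}) = {0}
'b' @ 1: {}  — state set empty
rest 'cbcacb' ignored (set empty)
after full input: {}  (accept=3 not in)

Answer: REJECT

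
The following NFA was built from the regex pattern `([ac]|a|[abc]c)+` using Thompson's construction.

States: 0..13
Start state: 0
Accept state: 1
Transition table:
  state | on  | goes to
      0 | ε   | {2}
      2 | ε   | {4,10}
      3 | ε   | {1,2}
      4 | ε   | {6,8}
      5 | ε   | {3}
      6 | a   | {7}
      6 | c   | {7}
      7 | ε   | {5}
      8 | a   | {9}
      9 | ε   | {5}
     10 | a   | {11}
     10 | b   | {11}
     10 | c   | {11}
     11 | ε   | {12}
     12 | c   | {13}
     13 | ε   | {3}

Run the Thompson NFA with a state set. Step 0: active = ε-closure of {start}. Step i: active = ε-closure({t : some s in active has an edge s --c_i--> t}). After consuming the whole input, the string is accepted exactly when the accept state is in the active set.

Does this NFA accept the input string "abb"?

Answer: REJECT

Steps:
initial (ε-close {0}): {0,2,4,6,8,10}
'a' @ 1: {1,2,3,4,5,6,7,8,9,10,11,12}  ✓accept
'b' @ 2: {11,12}
'b' @ 3: {}  — no active states
end set {} — state 1 not in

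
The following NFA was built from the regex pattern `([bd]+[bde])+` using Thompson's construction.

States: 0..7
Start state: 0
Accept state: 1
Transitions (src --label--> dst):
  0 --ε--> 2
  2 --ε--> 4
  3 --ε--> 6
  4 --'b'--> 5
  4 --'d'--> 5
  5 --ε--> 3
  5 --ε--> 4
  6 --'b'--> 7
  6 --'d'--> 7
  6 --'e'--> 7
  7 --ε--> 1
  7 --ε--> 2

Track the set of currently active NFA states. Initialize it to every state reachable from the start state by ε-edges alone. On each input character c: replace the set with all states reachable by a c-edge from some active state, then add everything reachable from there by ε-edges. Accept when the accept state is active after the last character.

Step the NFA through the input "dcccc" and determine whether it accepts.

S₀ = ε-closure({0}) = {0,2,4}
'd' @ 1: {3,4,5,6}
'c' @ 2: {}  — state set empty
rest 'ccc' ignored (set empty)
after full input: {}  (accept=1 not in)

Answer: REJECT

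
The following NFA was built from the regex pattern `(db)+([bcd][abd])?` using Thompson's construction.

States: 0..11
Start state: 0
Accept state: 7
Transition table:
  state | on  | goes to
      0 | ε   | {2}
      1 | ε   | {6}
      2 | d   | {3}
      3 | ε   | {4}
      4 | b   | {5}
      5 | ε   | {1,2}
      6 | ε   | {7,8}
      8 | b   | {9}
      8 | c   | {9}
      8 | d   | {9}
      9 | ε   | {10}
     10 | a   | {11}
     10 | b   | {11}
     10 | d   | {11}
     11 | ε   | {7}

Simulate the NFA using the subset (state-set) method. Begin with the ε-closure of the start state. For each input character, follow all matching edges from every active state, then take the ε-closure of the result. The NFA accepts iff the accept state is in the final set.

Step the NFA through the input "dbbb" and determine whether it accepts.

Answer: ACCEPT

Steps:
start: ε-closure({0}) = {0,2}
'd' @ 1: {3,4}
'b' @ 2: {1,2,5,6,7,8}  ✓accept
'b' @ 3: {9,10}
'b' @ 4: {7,11}  ✓accept
final: {7,11}; accept 7 in set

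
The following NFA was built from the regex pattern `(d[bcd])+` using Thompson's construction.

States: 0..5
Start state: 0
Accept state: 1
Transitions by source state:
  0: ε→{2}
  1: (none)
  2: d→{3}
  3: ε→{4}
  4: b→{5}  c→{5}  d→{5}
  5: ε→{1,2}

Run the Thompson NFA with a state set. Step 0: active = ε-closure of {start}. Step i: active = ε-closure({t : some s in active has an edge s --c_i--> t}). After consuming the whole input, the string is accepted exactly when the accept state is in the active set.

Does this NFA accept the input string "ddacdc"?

Answer: REJECT

Trace:
S₀ = ε-closure({0}) = {0,2}
'd' @ 1: {3,4}
'd' @ 2: {1,2,5}  [accepting]
'a' @ 3: {}  — state set empty
rest 'cdc' ignored (set empty)
end set {} — state 1 not in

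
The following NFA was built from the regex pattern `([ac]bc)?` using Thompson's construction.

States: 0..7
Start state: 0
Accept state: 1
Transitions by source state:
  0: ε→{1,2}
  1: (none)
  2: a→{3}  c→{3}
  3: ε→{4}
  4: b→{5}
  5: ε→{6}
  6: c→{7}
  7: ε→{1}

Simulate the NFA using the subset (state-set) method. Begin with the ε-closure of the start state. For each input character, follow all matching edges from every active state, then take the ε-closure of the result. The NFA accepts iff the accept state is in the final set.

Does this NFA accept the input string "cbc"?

Answer: ACCEPT

Trace:
start: ε-closure({0}) = {0,1,2}
'c' @ 1: {3,4}
'b' @ 2: {5,6}
'c' @ 3: {1,7}  ✓accept
end set {1,7} — state 1 in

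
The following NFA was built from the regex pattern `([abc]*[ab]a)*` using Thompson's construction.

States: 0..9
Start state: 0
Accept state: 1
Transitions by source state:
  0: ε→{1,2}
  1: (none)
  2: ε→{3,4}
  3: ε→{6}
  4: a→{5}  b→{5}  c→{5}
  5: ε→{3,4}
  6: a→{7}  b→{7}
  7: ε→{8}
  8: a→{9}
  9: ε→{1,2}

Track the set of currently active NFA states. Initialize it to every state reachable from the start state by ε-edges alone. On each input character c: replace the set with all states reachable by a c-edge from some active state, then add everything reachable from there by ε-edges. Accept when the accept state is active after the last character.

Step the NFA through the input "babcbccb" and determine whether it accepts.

Answer: REJECT

Steps:
initial (ε-close {0}): {0,1,2,3,4,6}
'b' @ 1: {3,4,5,6,7,8}
'a' @ 2: {1,2,3,4,5,6,7,8,9}  ✓accept
'b' @ 3: {3,4,5,6,7,8}
'c' @ 4: {3,4,5,6}
'b' @ 5: {3,4,5,6,7,8}
'c' @ 6: {3,4,5,6}
'c' @ 7: {3,4,5,6}
'b' @ 8: {3,4,5,6,7,8}
final: {3,4,5,6,7,8}; accept 1 not in set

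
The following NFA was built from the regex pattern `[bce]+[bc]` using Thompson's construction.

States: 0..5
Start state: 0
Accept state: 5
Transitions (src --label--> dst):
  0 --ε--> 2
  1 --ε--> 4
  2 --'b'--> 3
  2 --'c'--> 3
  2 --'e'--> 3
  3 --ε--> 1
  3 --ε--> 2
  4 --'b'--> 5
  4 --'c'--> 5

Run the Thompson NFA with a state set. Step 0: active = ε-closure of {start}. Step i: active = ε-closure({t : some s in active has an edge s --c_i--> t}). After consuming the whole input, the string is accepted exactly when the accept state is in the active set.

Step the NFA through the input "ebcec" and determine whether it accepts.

Answer: ACCEPT

Derivation:
initial (ε-close {0}): {0,2}
'e' @ 1: {1,2,3,4}
'b' @ 2: {1,2,3,4,5}  ✓accept
'c' @ 3: {1,2,3,4,5}  ✓accept
'e' @ 4: {1,2,3,4}
'c' @ 5: {1,2,3,4,5}  ✓accept
end set {1,2,3,4,5} — state 5 in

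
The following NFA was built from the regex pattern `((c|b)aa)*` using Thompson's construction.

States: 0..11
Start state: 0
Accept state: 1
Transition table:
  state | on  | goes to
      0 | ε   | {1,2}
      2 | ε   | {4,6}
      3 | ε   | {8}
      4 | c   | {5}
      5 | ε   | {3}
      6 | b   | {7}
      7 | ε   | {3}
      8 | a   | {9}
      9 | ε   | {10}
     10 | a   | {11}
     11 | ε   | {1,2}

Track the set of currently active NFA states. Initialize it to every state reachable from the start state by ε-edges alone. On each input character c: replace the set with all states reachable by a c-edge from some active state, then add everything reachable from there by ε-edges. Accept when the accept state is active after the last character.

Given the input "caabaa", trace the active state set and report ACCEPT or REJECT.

Answer: ACCEPT

Steps:
S₀ = ε-closure({0}) = {0,1,2,4,6}
'c' @ 1: {3,5,8}
'a' @ 2: {9,10}
'a' @ 3: {1,2,4,6,11}  [accepting]
'b' @ 4: {3,7,8}
'a' @ 5: {9,10}
'a' @ 6: {1,2,4,6,11}  [accepting]
end set {1,2,4,6,11} — state 1 in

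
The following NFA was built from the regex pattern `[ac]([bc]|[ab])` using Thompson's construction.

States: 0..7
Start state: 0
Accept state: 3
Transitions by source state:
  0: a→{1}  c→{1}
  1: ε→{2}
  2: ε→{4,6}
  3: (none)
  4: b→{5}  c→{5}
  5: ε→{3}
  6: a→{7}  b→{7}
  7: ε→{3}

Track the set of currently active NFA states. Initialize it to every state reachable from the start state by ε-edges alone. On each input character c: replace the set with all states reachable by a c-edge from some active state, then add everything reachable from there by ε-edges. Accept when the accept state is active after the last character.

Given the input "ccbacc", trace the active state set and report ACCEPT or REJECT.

initial (ε-close {0}): {0}
'c' @ 1: {1,2,4,6}
'c' @ 2: {3,5}  [accepting]
'b' @ 3: {}  — dead — no transitions
rest 'acc' ignored (set empty)
end set {} — state 3 not in

Answer: REJECT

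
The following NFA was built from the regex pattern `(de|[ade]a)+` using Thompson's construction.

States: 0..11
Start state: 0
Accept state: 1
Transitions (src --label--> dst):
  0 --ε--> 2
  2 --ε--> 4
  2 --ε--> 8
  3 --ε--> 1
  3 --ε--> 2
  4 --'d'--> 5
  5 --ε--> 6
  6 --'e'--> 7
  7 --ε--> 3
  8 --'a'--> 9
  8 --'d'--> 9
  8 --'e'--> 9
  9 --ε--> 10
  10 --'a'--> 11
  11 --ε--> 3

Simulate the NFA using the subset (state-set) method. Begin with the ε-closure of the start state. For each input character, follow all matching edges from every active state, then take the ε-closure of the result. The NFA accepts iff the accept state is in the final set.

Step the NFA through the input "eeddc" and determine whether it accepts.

start: ε-closure({0}) = {0,2,4,8}
'e' @ 1: {9,10}
'e' @ 2: {}  — dead — no transitions
rest 'ddc' ignored (set empty)
final: {}; accept 1 not in set

Answer: REJECT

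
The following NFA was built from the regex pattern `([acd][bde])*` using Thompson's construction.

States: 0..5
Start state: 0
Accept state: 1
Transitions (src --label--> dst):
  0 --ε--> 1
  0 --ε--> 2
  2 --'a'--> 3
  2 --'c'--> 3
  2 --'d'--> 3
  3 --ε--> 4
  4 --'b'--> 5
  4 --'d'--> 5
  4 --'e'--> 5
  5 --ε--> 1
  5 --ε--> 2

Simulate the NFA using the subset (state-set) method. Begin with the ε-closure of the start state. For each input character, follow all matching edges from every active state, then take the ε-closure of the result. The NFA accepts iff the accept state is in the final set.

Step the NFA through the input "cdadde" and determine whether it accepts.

Answer: ACCEPT

Derivation:
start: ε-closure({0}) = {0,1,2}
'c' @ 1: {3,4}
'd' @ 2: {1,2,5}  [accepting]
'a' @ 3: {3,4}
'd' @ 4: {1,2,5}  [accepting]
'd' @ 5: {3,4}
'e' @ 6: {1,2,5}  [accepting]
after full input: {1,2,5}  (accept=1 in)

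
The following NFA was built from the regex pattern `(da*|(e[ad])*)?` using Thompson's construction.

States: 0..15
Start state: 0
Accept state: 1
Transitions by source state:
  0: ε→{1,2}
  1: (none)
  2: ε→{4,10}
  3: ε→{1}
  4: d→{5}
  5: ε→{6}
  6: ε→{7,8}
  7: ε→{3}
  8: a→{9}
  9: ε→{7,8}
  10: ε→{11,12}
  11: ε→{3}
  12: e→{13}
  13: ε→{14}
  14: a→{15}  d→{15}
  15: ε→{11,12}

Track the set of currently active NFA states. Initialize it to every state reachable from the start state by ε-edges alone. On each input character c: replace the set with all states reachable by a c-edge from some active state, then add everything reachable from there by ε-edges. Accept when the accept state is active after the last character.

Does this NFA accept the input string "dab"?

start: ε-closure({0}) = {0,1,2,3,4,10,11,12}
'd' @ 1: {1,3,5,6,7,8}  (accept∈set)
'a' @ 2: {1,3,7,8,9}  (accept∈set)
'b' @ 3: {}  — state set empty
final: {}; accept 1 not in set

Answer: REJECT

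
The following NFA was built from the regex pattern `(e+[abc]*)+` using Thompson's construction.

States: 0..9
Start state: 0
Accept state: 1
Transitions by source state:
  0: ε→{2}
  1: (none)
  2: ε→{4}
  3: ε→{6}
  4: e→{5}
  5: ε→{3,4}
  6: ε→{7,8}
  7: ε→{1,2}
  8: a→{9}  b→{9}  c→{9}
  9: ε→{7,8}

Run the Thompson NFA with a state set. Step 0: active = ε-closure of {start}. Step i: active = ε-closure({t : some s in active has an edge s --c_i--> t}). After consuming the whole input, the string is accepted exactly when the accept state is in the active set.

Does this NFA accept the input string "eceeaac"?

S₀ = ε-closure({0}) = {0,2,4}
'e' @ 1: {1,2,3,4,5,6,7,8}  [accepting]
'c' @ 2: {1,2,4,7,8,9}  [accepting]
'e' @ 3: {1,2,3,4,5,6,7,8}  [accepting]
'e' @ 4: {1,2,3,4,5,6,7,8}  [accepting]
'a' @ 5: {1,2,4,7,8,9}  [accepting]
'a' @ 6: {1,2,4,7,8,9}  [accepting]
'c' @ 7: {1,2,4,7,8,9}  [accepting]
after full input: {1,2,4,7,8,9}  (accept=1 in)

Answer: ACCEPT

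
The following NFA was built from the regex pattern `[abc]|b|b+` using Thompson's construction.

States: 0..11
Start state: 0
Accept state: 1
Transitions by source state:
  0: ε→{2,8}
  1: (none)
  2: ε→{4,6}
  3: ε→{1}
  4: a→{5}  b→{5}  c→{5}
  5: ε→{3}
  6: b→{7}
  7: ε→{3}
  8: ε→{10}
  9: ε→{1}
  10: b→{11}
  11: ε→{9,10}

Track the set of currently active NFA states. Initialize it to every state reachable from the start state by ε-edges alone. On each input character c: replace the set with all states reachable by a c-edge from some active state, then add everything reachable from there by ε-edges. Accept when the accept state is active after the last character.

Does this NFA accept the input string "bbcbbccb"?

Answer: REJECT

Trace:
S₀ = ε-closure({0}) = {0,2,4,6,8,10}
'b' @ 1: {1,3,5,7,9,10,11}  [accepting]
'b' @ 2: {1,9,10,11}  [accepting]
'c' @ 3: {}  — dead — no transitions
rest 'bbccb' ignored (set empty)
final: {}; accept 1 not in set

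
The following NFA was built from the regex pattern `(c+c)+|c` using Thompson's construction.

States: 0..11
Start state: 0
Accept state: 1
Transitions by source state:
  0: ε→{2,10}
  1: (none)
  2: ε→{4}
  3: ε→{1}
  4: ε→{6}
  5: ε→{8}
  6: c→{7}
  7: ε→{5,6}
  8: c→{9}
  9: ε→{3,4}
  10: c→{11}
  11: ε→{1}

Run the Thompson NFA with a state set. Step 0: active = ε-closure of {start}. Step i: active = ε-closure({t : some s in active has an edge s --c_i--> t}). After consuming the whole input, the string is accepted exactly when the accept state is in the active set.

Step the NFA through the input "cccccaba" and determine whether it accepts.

S₀ = ε-closure({0}) = {0,2,4,6,10}
'c' @ 1: {1,5,6,7,8,11}  ✓accept
'c' @ 2: {1,3,4,5,6,7,8,9}  ✓accept
'c' @ 3: {1,3,4,5,6,7,8,9}  ✓accept
'c' @ 4: {1,3,4,5,6,7,8,9}  ✓accept
'c' @ 5: {1,3,4,5,6,7,8,9}  ✓accept
'a' @ 6: {}  — dead — no transitions
rest 'ba' ignored (set empty)
after full input: {}  (accept=1 not in)

Answer: REJECT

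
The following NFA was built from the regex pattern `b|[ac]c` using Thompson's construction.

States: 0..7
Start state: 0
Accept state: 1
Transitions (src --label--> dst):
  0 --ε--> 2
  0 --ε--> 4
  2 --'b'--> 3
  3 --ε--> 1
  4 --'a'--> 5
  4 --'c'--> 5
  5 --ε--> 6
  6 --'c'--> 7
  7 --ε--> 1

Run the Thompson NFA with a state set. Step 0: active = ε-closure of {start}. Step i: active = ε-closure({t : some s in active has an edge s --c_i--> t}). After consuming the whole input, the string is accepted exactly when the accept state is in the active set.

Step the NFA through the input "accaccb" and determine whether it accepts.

S₀ = ε-closure({0}) = {0,2,4}
'a' @ 1: {5,6}
'c' @ 2: {1,7}  [accepting]
'c' @ 3: {}  — state set empty
rest 'accb' ignored (set empty)
end set {} — state 1 not in

Answer: REJECT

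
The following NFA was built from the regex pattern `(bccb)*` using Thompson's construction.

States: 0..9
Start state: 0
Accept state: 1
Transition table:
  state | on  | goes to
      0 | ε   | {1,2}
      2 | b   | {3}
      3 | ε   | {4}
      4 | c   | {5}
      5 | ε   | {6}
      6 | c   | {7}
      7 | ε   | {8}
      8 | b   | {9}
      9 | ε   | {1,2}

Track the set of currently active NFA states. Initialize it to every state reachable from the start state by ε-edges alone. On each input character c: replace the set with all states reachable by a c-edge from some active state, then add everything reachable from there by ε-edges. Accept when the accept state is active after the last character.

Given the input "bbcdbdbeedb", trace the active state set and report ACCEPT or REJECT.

Answer: REJECT

Derivation:
start: ε-closure({0}) = {0,1,2}
'b' @ 1: {3,4}
'b' @ 2: {}  — state set empty
rest 'cdbdbeedb' ignored (set empty)
final: {}; accept 1 not in set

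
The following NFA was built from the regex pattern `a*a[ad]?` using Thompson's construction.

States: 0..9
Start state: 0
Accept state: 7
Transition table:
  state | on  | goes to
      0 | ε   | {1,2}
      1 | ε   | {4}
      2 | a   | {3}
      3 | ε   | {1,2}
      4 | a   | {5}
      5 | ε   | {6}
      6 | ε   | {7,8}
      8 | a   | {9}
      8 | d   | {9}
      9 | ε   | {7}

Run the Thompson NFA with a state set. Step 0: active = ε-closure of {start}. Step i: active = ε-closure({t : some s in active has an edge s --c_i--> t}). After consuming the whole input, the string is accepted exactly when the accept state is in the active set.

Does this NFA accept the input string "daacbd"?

start: ε-closure({0}) = {0,1,2,4}
'd' @ 1: {}  — dead — no transitions
rest 'aacbd' ignored (set empty)
end set {} — state 7 not in

Answer: REJECT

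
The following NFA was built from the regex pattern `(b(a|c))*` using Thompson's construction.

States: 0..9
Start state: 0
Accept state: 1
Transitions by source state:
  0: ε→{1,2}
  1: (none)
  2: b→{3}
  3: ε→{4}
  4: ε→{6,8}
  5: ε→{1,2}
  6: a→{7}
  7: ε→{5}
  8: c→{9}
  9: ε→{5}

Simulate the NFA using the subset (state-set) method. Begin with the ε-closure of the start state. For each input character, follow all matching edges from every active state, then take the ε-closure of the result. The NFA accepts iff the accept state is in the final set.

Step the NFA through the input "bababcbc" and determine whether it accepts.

initial (ε-close {0}): {0,1,2}
'b' @ 1: {3,4,6,8}
'a' @ 2: {1,2,5,7}  [accepting]
'b' @ 3: {3,4,6,8}
'a' @ 4: {1,2,5,7}  [accepting]
'b' @ 5: {3,4,6,8}
'c' @ 6: {1,2,5,9}  [accepting]
'b' @ 7: {3,4,6,8}
'c' @ 8: {1,2,5,9}  [accepting]
final: {1,2,5,9}; accept 1 in set

Answer: ACCEPT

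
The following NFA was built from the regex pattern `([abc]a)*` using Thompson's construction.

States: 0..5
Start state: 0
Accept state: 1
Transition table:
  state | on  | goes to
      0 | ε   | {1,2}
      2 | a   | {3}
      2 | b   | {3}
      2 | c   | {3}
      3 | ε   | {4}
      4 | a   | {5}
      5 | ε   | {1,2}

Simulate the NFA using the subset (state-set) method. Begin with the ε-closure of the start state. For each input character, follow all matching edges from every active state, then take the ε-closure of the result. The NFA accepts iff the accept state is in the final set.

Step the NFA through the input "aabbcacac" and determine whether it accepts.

S₀ = ε-closure({0}) = {0,1,2}
'a' @ 1: {3,4}
'a' @ 2: {1,2,5}  (accept∈set)
'b' @ 3: {3,4}
'b' @ 4: {}  — dead — no transitions
rest 'cacac' ignored (set empty)
end set {} — state 1 not in

Answer: REJECT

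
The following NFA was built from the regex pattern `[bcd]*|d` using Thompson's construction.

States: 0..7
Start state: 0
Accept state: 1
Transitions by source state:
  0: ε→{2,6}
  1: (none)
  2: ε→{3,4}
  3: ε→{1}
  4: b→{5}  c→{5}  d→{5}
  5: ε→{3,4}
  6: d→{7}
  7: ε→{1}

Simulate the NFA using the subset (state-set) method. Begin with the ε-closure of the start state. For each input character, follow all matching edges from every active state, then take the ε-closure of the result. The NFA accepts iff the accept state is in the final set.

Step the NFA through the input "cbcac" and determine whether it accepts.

Answer: REJECT

Steps:
initial (ε-close {0}): {0,1,2,3,4,6}
'c' @ 1: {1,3,4,5}  (accept∈set)
'b' @ 2: {1,3,4,5}  (accept∈set)
'c' @ 3: {1,3,4,5}  (accept∈set)
'a' @ 4: {}  — dead — no transitions
rest 'c' ignored (set empty)
end set {} — state 1 not in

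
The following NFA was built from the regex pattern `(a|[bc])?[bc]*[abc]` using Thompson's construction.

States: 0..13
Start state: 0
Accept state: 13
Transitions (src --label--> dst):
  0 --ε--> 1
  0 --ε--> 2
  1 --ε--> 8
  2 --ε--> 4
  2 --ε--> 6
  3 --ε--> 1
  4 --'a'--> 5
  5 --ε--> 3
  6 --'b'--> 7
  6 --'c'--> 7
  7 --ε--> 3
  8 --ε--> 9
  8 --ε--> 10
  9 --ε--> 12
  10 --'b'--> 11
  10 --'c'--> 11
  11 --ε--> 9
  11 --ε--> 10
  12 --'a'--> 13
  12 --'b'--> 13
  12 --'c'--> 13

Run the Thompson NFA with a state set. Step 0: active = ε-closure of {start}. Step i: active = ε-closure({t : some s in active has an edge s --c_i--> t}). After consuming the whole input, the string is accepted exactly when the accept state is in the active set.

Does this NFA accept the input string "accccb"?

Answer: ACCEPT

Derivation:
S₀ = ε-closure({0}) = {0,1,2,4,6,8,9,10,12}
'a' @ 1: {1,3,5,8,9,10,12,13}  (accept∈set)
'c' @ 2: {9,10,11,12,13}  (accept∈set)
'c' @ 3: {9,10,11,12,13}  (accept∈set)
'c' @ 4: {9,10,11,12,13}  (accept∈set)
'c' @ 5: {9,10,11,12,13}  (accept∈set)
'b' @ 6: {9,10,11,12,13}  (accept∈set)
final: {9,10,11,12,13}; accept 13 in set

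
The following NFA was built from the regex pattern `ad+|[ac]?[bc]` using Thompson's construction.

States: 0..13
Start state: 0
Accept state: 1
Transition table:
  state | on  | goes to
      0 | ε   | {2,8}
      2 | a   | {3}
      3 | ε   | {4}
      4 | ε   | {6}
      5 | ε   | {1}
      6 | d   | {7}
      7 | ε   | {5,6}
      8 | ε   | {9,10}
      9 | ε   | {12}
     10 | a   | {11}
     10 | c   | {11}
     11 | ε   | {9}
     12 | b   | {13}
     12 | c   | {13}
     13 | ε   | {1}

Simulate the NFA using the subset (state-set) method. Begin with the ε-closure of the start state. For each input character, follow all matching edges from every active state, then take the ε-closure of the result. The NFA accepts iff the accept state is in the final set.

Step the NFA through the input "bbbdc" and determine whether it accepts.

Answer: REJECT

Trace:
initial (ε-close {0}): {0,2,8,9,10,12}
'b' @ 1: {1,13}  ✓accept
'b' @ 2: {}  — no active states
rest 'bdc' ignored (set empty)
final: {}; accept 1 not in set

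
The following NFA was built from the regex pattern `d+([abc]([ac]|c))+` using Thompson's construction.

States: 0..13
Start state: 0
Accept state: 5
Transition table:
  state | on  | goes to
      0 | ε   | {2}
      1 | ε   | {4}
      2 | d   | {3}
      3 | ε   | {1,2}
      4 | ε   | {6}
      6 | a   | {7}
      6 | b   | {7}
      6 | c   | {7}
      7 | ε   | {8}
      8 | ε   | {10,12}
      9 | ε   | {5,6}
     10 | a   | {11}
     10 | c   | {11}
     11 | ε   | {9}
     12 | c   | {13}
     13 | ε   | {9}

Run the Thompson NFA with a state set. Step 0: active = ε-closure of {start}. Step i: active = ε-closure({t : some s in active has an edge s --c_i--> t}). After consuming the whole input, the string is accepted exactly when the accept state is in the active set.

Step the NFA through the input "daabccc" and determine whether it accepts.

initial (ε-close {0}): {0,2}
'd' @ 1: {1,2,3,4,6}
'a' @ 2: {7,8,10,12}
'a' @ 3: {5,6,9,11}  [accepting]
'b' @ 4: {7,8,10,12}
'c' @ 5: {5,6,9,11,13}  [accepting]
'c' @ 6: {7,8,10,12}
'c' @ 7: {5,6,9,11,13}  [accepting]
final: {5,6,9,11,13}; accept 5 in set

Answer: ACCEPT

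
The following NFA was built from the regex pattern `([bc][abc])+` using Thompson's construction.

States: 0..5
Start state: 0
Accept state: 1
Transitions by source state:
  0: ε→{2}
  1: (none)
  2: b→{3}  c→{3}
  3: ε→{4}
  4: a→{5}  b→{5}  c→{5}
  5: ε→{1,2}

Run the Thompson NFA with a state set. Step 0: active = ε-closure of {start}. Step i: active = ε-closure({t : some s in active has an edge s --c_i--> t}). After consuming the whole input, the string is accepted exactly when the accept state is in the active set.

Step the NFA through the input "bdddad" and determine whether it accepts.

Answer: REJECT

Steps:
initial (ε-close {0}): {0,2}
'b' @ 1: {3,4}
'd' @ 2: {}  — dead — no transitions
rest 'ddad' ignored (set empty)
end set {} — state 1 not in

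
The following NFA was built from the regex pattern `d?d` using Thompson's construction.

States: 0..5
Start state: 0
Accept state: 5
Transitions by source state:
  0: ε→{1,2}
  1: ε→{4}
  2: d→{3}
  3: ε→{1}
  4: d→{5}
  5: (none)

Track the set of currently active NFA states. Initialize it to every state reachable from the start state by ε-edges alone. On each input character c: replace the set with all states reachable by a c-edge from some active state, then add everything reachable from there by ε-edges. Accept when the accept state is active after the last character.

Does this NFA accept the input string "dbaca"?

Answer: REJECT

Steps:
start: ε-closure({0}) = {0,1,2,4}
'd' @ 1: {1,3,4,5}  ✓accept
'b' @ 2: {}  — dead — no transitions
rest 'aca' ignored (set empty)
end set {} — state 5 not in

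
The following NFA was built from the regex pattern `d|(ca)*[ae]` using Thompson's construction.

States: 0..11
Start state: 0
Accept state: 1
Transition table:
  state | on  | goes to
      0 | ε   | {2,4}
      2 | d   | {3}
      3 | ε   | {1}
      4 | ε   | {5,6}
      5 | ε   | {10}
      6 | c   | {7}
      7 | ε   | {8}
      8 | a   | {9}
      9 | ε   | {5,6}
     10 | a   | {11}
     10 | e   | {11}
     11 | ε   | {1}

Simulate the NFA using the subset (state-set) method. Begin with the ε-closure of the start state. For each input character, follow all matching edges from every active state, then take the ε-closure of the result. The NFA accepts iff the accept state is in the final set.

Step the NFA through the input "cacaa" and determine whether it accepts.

initial (ε-close {0}): {0,2,4,5,6,10}
'c' @ 1: {7,8}
'a' @ 2: {5,6,9,10}
'c' @ 3: {7,8}
'a' @ 4: {5,6,9,10}
'a' @ 5: {1,11}  [accepting]
after full input: {1,11}  (accept=1 in)

Answer: ACCEPT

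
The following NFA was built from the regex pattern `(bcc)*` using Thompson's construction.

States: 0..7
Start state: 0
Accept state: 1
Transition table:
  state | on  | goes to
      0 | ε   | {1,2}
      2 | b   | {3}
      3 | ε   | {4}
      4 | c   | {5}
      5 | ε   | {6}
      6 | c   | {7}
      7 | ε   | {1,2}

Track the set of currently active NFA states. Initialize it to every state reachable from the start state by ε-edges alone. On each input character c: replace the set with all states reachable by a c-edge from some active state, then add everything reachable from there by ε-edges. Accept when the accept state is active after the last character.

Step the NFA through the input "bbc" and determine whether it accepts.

start: ε-closure({0}) = {0,1,2}
'b' @ 1: {3,4}
'b' @ 2: {}  — no active states
rest 'c' ignored (set empty)
final: {}; accept 1 not in set

Answer: REJECT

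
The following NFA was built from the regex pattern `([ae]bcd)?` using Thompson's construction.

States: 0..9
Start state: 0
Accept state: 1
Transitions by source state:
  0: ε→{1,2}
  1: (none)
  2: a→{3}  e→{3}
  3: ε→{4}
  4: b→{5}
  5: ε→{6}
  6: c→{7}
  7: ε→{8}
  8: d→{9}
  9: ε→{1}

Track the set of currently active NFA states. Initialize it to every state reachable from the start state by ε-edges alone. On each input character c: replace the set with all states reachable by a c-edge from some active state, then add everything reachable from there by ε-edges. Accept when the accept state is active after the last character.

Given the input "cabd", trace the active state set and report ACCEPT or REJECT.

Answer: REJECT

Steps:
start: ε-closure({0}) = {0,1,2}
'c' @ 1: {}  — dead — no transitions
rest 'abd' ignored (set empty)
after full input: {}  (accept=1 not in)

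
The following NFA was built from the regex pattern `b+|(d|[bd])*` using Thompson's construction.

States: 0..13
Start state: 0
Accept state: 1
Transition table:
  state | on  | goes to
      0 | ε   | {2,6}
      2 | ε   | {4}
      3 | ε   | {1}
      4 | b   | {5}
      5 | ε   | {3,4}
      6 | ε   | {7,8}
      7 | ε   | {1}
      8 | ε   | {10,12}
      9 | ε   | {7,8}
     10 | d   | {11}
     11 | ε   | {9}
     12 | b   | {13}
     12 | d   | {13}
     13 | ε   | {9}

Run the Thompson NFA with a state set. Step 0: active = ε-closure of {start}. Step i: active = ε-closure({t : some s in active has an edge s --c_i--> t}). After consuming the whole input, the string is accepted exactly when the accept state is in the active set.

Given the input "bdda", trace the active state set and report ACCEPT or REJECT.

start: ε-closure({0}) = {0,1,2,4,6,7,8,10,12}
'b' @ 1: {1,3,4,5,7,8,9,10,12,13}  ✓accept
'd' @ 2: {1,7,8,9,10,11,12,13}  ✓accept
'd' @ 3: {1,7,8,9,10,11,12,13}  ✓accept
'a' @ 4: {}  — dead — no transitions
final: {}; accept 1 not in set

Answer: REJECT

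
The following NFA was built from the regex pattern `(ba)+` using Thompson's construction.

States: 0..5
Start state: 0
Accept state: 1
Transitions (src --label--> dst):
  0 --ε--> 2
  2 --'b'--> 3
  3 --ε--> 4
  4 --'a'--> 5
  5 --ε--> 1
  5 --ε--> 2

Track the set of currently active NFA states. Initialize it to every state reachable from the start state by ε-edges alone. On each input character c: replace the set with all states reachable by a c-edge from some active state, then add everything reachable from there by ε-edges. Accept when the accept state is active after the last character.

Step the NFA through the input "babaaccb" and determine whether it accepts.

start: ε-closure({0}) = {0,2}
'b' @ 1: {3,4}
'a' @ 2: {1,2,5}  (accept∈set)
'b' @ 3: {3,4}
'a' @ 4: {1,2,5}  (accept∈set)
'a' @ 5: {}  — no active states
rest 'ccb' ignored (set empty)
final: {}; accept 1 not in set

Answer: REJECT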